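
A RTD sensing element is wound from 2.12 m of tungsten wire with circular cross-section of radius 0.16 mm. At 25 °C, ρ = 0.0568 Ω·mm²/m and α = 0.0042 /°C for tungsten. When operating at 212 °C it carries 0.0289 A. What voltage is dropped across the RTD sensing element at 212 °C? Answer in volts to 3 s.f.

0.0773 V

ρ = 0.0568 Ω·mm²/m = 5.68×10^-8 Ω·m
A = πr² = π(1.6000e-04 m)² = 8.042e-08 m²
R₍25₎ = ρL/A = (5.68×10^-8)(2.12)/(8.042e-08) = 1.497 Ω
R₍212₎ = R₍25₎(1 + αΔT) = 1.497 × (1 + 0.0042×187) = 2.673 Ω
V = IR = 0.0289 × 2.673 = 0.0773 V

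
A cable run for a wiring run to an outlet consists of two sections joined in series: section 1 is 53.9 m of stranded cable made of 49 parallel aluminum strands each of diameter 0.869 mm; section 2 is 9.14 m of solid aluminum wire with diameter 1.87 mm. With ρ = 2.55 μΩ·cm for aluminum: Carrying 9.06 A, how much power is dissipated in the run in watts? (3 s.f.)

10.8 W

ρ = 2.55 μΩ·cm = 2.55×10^-8 Ω·m
Section 1: A_strand = π(4.3450e-04)² = 5.931e-07 m²; R₁ = ρL/(N·A_s) = (2.55×10^-8)(53.9)/(49×5.931e-07) = 0.04729 Ω
Section 2: A = π(d/2)² = π(9.3500e-04 m)² = 2.746e-06 m²
R₂ = (2.55×10^-8)(9.14)/(2.746e-06) = 0.08486 Ω
R = R₁ + R₂ = 0.1322 Ω
P = I²R = (9.06)² × 0.1322 = 10.8 W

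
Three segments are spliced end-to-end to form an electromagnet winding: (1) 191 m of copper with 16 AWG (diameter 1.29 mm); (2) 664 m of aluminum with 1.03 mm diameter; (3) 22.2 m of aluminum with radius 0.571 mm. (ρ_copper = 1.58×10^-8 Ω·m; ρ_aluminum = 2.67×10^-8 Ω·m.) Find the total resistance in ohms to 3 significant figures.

Seg 1: A = π(1.29/2 mm)² = π(6.4500e-04 m)² = 1.307e-06 m²
R_1 = (1.58×10^-8)(191)/(1.307e-06) = 2.309 Ω
Seg 2: A = π(d/2)² = π(5.1500e-04 m)² = 8.332e-07 m²
R_2 = (2.67×10^-8)(664)/(8.332e-07) = 21.28 Ω
Seg 3: A = πr² = π(5.7100e-04 m)² = 1.024e-06 m²
R_3 = (2.67×10^-8)(22.2)/(1.024e-06) = 0.5787 Ω
R_total = R_1 + R_2 + R_3 = 24.2 Ω

24.2 Ω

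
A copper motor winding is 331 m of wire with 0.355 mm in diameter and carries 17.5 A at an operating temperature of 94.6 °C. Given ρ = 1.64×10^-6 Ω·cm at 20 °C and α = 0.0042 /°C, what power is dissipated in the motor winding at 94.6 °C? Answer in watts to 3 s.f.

ρ = 1.64×10^-6 Ω·cm = 1.64×10^-8 Ω·m
A = π(d/2)² = π(1.7750e-04 m)² = 9.898e-08 m²
R₍20₎ = ρL/A = (1.64×10^-8)(331)/(9.898e-08) = 54.84 Ω
R₍94.6₎ = R₍20₎(1 + αΔT) = 54.84 × (1 + 0.0042×74.6) = 72.03 Ω
P = I²R = (17.5)² × 72.03 = 22100 W

22100 W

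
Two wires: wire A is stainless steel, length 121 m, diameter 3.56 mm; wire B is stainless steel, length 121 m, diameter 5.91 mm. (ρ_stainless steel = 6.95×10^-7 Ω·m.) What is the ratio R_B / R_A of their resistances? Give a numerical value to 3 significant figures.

R ∝ ρL/d², so R_B/R_A = (d_A/d_B)²
= (3.56/5.91)² = 0.363

0.363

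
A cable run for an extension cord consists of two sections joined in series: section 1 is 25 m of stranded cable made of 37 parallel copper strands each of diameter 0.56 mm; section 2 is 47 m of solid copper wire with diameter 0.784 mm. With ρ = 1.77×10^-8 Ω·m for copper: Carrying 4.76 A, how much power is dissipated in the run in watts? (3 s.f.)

40.1 W

Section 1: A_strand = π(2.8000e-04)² = 2.463e-07 m²; R₁ = ρL/(N·A_s) = (1.77×10^-8)(25)/(37×2.463e-07) = 0.04856 Ω
Section 2: A = π(d/2)² = π(3.9200e-04 m)² = 4.827e-07 m²
R₂ = (1.77×10^-8)(47)/(4.827e-07) = 1.723 Ω
R = R₁ + R₂ = 1.772 Ω
P = I²R = (4.76)² × 1.772 = 40.1 W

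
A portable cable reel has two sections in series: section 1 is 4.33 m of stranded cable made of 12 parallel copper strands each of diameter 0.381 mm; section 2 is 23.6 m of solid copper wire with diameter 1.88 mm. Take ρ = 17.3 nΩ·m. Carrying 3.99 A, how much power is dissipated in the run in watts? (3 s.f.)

ρ = 17.3 nΩ·m = 1.73×10^-8 Ω·m
Section 1: A_strand = π(1.9050e-04)² = 1.140e-07 m²; R₁ = ρL/(N·A_s) = (1.73×10^-8)(4.33)/(12×1.140e-07) = 0.05475 Ω
Section 2: A = π(d/2)² = π(9.4000e-04 m)² = 2.776e-06 m²
R₂ = (1.73×10^-8)(23.6)/(2.776e-06) = 0.1471 Ω
R = R₁ + R₂ = 0.2018 Ω
P = I²R = (3.99)² × 0.2018 = 3.21 W

3.21 W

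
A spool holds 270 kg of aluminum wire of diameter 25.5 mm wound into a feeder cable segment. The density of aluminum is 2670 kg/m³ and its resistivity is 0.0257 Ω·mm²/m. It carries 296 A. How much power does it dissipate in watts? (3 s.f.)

873 W

ρ = 0.0257 Ω·mm²/m = 2.57×10^-8 Ω·m
A = π(d/2)² = π(1.2750e-02 m)² = 5.1071e-04 m²
L = m/(density·A) = 270/(2670×5.1071e-04) = 198 m
R = ρL/A = (2.57×10^-8)(198)/(5.1071e-04) = 0.009964 Ω
P = I²R = (296)² × 0.009964 = 873 W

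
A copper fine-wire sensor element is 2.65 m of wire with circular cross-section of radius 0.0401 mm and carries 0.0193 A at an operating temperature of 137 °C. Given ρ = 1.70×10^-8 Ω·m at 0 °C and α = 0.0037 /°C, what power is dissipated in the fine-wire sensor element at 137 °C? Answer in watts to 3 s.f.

A = πr² = π(4.0100e-05 m)² = 5.052e-09 m²
R₍0₎ = ρL/A = (1.70×10^-8)(2.65)/(5.052e-09) = 8.918 Ω
R₍137₎ = R₍0₎(1 + αΔT) = 8.918 × (1 + 0.0037×137) = 13.44 Ω
P = I²R = (0.0193)² × 13.44 = 0.00501 W

0.00501 W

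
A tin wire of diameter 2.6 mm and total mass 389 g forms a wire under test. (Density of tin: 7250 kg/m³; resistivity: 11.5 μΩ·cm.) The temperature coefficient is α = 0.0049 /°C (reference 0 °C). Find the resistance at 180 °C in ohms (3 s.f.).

0.412 Ω

ρ = 11.5 μΩ·cm = 1.15×10^-7 Ω·m
A = π(d/2)² = π(1.3000e-03 m)² = 5.3093e-06 m²
L = m/(density·A) = 0.389/(7250×5.3093e-06) = 10.11 m
R = ρL/A = (1.15×10^-7)(10.11)/(5.3093e-06) = 0.2189 Ω
R(180 °C) = 0.2189 × (1 + 0.0049×180) = 0.412 Ω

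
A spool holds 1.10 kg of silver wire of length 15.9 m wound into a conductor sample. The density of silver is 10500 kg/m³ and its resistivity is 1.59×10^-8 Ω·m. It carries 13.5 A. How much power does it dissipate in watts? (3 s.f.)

A = m/(density·L) = 1.1/(10500×15.9) = 6.5888e-06 m²
R = ρL/A = (1.59×10^-8)(15.9)/(6.5888e-06) = 0.03837 Ω
P = I²R = (13.5)² × 0.03837 = 6.99 W

6.99 W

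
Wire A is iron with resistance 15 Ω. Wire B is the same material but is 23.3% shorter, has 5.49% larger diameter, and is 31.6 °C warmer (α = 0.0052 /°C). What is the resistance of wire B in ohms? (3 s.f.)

12.0 Ω

R ∝ ρL/d² with ρ ∝ (1+αΔT), so R_B/R_A = (1 − 23.3/100) × (1 + 5.49/100)⁻² × (1 + 0.0052×31.6)
= 0.767 × 0.8986 × 1.164 = 0.8025
R_B = 0.8025 × 15 = 12.0 Ω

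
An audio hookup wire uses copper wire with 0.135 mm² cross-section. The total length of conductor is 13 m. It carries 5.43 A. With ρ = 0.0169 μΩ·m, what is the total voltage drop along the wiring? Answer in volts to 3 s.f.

ρ = 0.0169 μΩ·m = 1.69×10^-8 Ω·m
A = 0.135 mm² = 1.350e-07 m²
R = ρL/A = (1.69×10^-8)(13)/(1.350e-07) = 1.627 Ω
V = IR = 5.43 × 1.627 = 8.84 V

8.84 V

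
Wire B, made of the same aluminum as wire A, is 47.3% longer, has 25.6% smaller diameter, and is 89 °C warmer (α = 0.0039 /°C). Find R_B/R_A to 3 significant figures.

R ∝ ρL/d² with ρ ∝ (1+αΔT), so R_B/R_A = (1 + 47.3/100) × (1 − 25.6/100)⁻² × (1 + 0.0039×89)
= 1.473 × 1.807 × 1.347 = 3.58

3.58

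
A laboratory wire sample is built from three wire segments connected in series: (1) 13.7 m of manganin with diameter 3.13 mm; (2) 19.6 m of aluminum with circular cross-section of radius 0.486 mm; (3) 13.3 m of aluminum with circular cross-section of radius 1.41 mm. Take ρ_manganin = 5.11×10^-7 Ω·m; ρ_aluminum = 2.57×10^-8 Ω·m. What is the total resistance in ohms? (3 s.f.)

Seg 1: A = π(d/2)² = π(1.5650e-03 m)² = 7.694e-06 m²
R_1 = (5.11×10^-7)(13.7)/(7.694e-06) = 0.9098 Ω
Seg 2: A = πr² = π(4.8600e-04 m)² = 7.420e-07 m²
R_2 = (2.57×10^-8)(19.6)/(7.420e-07) = 0.6788 Ω
Seg 3: A = πr² = π(1.4100e-03 m)² = 6.246e-06 m²
R_3 = (2.57×10^-8)(13.3)/(6.246e-06) = 0.05473 Ω
R_total = R_1 + R_2 + R_3 = 1.64 Ω

1.64 Ω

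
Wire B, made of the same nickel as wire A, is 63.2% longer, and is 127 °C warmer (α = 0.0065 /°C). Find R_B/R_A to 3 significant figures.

2.98

R ∝ ρL/d² with ρ ∝ (1+αΔT), so R_B/R_A = (1 + 63.2/100) × (1 + 0.0065×127)
= 1.632 × 1.825 = 2.98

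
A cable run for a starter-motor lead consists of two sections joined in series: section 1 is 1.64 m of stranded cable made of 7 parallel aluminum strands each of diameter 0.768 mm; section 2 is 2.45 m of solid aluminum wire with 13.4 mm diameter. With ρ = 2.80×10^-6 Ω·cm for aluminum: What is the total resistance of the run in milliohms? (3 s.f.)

14.6 mΩ

ρ = 2.80×10^-6 Ω·cm = 2.80×10^-8 Ω·m
Section 1: A_strand = π(3.8400e-04)² = 4.632e-07 m²; R₁ = ρL/(N·A_s) = (2.80×10^-8)(1.64)/(7×4.632e-07) = 0.01416 Ω
Section 2: A = π(d/2)² = π(6.7000e-03 m)² = 1.410e-04 m²
R₂ = (2.80×10^-8)(2.45)/(1.410e-04) = 4.864×10^-4 Ω
R = R₁ + R₂ = 14.6 mΩ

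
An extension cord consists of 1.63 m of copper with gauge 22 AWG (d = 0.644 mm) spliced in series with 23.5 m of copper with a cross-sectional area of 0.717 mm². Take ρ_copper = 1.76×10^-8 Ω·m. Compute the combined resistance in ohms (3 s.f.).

0.665 Ω

Segment 1: A = π(0.644/2 mm)² = π(3.2200e-04 m)² = 3.257e-07 m²
R₁ = ρL/A = (1.76×10^-8)(1.63)/(3.257e-07) = 0.08807 Ω
Segment 2: A = 0.717 mm² = 7.170e-07 m²
R₂ = (1.76×10^-8)(23.5)/(7.170e-07) = 0.5768 Ω
R = R₁ + R₂ = 0.665 Ω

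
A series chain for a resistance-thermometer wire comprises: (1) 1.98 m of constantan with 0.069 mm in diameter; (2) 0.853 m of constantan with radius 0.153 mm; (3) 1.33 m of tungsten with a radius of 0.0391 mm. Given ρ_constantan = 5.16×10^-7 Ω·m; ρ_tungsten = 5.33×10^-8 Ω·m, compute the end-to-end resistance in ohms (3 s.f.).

294 Ω

Seg 1: A = π(d/2)² = π(3.4500e-05 m)² = 3.739e-09 m²
R_1 = (5.16×10^-7)(1.98)/(3.739e-09) = 273.2 Ω
Seg 2: A = πr² = π(1.5300e-04 m)² = 7.354e-08 m²
R_2 = (5.16×10^-7)(0.853)/(7.354e-08) = 5.985 Ω
Seg 3: A = πr² = π(3.9100e-05 m)² = 4.803e-09 m²
R_3 = (5.33×10^-8)(1.33)/(4.803e-09) = 14.76 Ω
R_total = R_1 + R_2 + R_3 = 294 Ω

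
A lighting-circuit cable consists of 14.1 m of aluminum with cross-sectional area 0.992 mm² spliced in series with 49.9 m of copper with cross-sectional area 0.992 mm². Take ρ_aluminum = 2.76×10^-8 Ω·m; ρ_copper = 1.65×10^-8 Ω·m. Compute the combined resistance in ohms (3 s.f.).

Segment 1: A = 0.992 mm² = 9.920e-07 m²
R₁ = ρL/A = (2.76×10^-8)(14.1)/(9.920e-07) = 0.3923 Ω
R₂ = (1.65×10^-8)(49.9)/(9.920e-07) = 0.83 Ω
R = R₁ + R₂ = 1.22 Ω

1.22 Ω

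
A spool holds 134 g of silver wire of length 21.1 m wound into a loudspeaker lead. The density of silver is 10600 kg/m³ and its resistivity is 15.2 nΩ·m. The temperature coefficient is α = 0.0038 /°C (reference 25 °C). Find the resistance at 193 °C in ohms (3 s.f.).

0.877 Ω

ρ = 15.2 nΩ·m = 1.52×10^-8 Ω·m
A = m/(density·L) = 0.134/(10600×21.1) = 5.9912e-07 m²
R = ρL/A = (1.52×10^-8)(21.1)/(5.9912e-07) = 0.5353 Ω
R(193 °C) = 0.5353 × (1 + 0.0038×168) = 0.877 Ω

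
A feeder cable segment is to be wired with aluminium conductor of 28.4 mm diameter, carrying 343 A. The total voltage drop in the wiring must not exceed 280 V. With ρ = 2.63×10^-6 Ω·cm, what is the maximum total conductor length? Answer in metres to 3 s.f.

ρ = 2.63×10^-6 Ω·cm = 2.63×10^-8 Ω·m
A = π(d/2)² = π(1.4200e-02 m)² = 6.335e-04 m²
L_max = V_max·A/(1·ρI) = (280)(6.335e-04)/(2.63×10^-8×343) = 19700 m

19700 m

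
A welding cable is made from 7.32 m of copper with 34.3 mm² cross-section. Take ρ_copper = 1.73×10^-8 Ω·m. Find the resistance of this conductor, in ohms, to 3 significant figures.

A = 34.3 mm² = 3.430e-05 m²
R = ρL/A = (1.73×10^-8)(7.32 m)/(3.430e-05 m²) = 0.00369 Ω

0.00369 Ω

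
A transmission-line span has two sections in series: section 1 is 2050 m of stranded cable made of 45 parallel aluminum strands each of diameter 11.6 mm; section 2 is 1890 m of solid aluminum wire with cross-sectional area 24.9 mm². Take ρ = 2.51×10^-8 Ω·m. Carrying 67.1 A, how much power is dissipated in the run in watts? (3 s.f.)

Section 1: A_strand = π(5.8000e-03)² = 1.057e-04 m²; R₁ = ρL/(N·A_s) = (2.51×10^-8)(2050)/(45×1.057e-04) = 0.01082 Ω
Section 2: A = 24.9 mm² = 2.490e-05 m²
R₂ = (2.51×10^-8)(1890)/(2.490e-05) = 1.905 Ω
R = R₁ + R₂ = 1.916 Ω
P = I²R = (67.1)² × 1.916 = 8630 W

8630 W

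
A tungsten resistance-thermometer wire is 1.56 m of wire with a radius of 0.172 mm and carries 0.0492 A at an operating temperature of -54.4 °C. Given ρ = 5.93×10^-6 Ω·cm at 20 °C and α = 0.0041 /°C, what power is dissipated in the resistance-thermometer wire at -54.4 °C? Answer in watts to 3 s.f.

ρ = 5.93×10^-6 Ω·cm = 5.93×10^-8 Ω·m
A = πr² = π(1.7200e-04 m)² = 9.294e-08 m²
R₍20₎ = ρL/A = (5.93×10^-8)(1.56)/(9.294e-08) = 0.9953 Ω
R₍-54.4₎ = R₍20₎(1 + αΔT) = 0.9953 × (1 + 0.0041×-74.4) = 0.6917 Ω
P = I²R = (0.0492)² × 0.6917 = 0.00167 W

0.00167 W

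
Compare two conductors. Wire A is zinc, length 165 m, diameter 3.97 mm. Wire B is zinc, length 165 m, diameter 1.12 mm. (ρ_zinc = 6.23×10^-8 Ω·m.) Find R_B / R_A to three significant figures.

12.6

R ∝ ρL/d², so R_B/R_A = (d_A/d_B)²
= (3.97/1.12)² = 12.6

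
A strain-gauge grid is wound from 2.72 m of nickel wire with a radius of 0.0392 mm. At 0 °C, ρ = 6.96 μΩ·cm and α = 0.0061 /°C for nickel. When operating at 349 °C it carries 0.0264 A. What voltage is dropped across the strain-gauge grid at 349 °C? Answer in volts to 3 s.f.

ρ = 6.96 μΩ·cm = 6.96×10^-8 Ω·m
A = πr² = π(3.9200e-05 m)² = 4.827e-09 m²
R₍0₎ = ρL/A = (6.96×10^-8)(2.72)/(4.827e-09) = 39.22 Ω
R₍349₎ = R₍0₎(1 + αΔT) = 39.22 × (1 + 0.0061×349) = 122.7 Ω
V = IR = 0.0264 × 122.7 = 3.24 V

3.24 V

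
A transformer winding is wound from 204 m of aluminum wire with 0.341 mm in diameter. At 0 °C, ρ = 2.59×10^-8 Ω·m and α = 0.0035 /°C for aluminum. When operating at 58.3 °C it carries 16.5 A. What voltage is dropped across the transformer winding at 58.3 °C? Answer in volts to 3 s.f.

1150 V

A = π(d/2)² = π(1.7050e-04 m)² = 9.133e-08 m²
R₍0₎ = ρL/A = (2.59×10^-8)(204)/(9.133e-08) = 57.85 Ω
R₍58.3₎ = R₍0₎(1 + αΔT) = 57.85 × (1 + 0.0035×58.3) = 69.66 Ω
V = IR = 16.5 × 69.66 = 1150 V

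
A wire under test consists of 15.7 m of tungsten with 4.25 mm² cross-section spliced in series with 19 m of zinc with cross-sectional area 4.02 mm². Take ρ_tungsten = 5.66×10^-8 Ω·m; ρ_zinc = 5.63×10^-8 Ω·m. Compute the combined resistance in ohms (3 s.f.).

Segment 1: A = 4.25 mm² = 4.250e-06 m²
R₁ = ρL/A = (5.66×10^-8)(15.7)/(4.250e-06) = 0.2091 Ω
Segment 2: A = 4.02 mm² = 4.020e-06 m²
R₂ = (5.63×10^-8)(19)/(4.020e-06) = 0.2661 Ω
R = R₁ + R₂ = 0.475 Ω

0.475 Ω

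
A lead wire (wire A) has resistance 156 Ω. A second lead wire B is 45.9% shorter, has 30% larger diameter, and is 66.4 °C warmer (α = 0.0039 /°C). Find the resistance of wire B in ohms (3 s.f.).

62.9 Ω

R ∝ ρL/d² with ρ ∝ (1+αΔT), so R_B/R_A = (1 − 45.9/100) × (1 + 30/100)⁻² × (1 + 0.0039×66.4)
= 0.541 × 0.5917 × 1.259 = 0.403
R_B = 0.403 × 156 = 62.9 Ω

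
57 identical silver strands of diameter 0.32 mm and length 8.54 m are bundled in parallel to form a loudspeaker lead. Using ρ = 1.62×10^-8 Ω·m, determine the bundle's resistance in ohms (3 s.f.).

0.0302 Ω

A_strand = π(1.6000e-04 m)² = 8.042e-08 m²
R_strand = ρL/A = (1.62×10^-8)(8.54)/(8.042e-08) = 1.72 Ω
R_total = R_strand/N = 1.72/57 = 0.0302 Ω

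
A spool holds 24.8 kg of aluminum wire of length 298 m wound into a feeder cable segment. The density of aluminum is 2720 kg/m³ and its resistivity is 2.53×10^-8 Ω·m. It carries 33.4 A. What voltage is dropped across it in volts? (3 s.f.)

8.23 V

A = m/(density·L) = 24.8/(2720×298) = 3.0596e-05 m²
R = ρL/A = (2.53×10^-8)(298)/(3.0596e-05) = 0.2464 Ω
V = IR = 33.4 × 0.2464 = 8.23 V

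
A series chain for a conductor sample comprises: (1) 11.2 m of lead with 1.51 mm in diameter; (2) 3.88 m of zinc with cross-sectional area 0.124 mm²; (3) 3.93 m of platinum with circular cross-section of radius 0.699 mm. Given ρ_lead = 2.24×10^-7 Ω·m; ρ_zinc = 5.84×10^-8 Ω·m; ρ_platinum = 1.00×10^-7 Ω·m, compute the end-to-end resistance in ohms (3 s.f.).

Seg 1: A = π(d/2)² = π(7.5500e-04 m)² = 1.791e-06 m²
R_1 = (2.24×10^-7)(11.2)/(1.791e-06) = 1.401 Ω
Seg 2: A = 0.124 mm² = 1.240e-07 m²
R_2 = (5.84×10^-8)(3.88)/(1.240e-07) = 1.827 Ω
Seg 3: A = πr² = π(6.9900e-04 m)² = 1.535e-06 m²
R_3 = (1.00×10^-7)(3.93)/(1.535e-06) = 0.256 Ω
R_total = R_1 + R_2 + R_3 = 3.48 Ω

3.48 Ω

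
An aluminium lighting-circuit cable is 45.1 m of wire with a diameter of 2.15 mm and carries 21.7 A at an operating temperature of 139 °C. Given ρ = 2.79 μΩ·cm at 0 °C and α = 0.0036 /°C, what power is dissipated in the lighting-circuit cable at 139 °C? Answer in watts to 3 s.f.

ρ = 2.79 μΩ·cm = 2.79×10^-8 Ω·m
A = π(d/2)² = π(1.0750e-03 m)² = 3.631e-06 m²
R₍0₎ = ρL/A = (2.79×10^-8)(45.1)/(3.631e-06) = 0.3466 Ω
R₍139₎ = R₍0₎(1 + αΔT) = 0.3466 × (1 + 0.0036×139) = 0.52 Ω
P = I²R = (21.7)² × 0.52 = 245 W

245 W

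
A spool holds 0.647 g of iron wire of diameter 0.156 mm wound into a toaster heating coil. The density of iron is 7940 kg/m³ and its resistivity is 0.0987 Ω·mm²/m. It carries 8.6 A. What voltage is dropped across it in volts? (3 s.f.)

189 V

ρ = 0.0987 Ω·mm²/m = 9.87×10^-8 Ω·m
A = π(d/2)² = π(7.8000e-05 m)² = 1.9113e-08 m²
L = m/(density·A) = 6.470×10^-4/(7940×1.9113e-08) = 4.263 m
R = ρL/A = (9.87×10^-8)(4.263)/(1.9113e-08) = 22.02 Ω
V = IR = 8.6 × 22.02 = 189 V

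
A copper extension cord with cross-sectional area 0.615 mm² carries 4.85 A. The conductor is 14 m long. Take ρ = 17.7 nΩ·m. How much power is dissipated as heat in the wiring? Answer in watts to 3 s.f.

ρ = 17.7 nΩ·m = 1.77×10^-8 Ω·m
A = 0.615 mm² = 6.150e-07 m²
R = ρL/A = (1.77×10^-8)(14)/(6.150e-07) = 0.4029 Ω
P = I²R = (4.85)² × 0.4029 = 9.48 W

9.48 W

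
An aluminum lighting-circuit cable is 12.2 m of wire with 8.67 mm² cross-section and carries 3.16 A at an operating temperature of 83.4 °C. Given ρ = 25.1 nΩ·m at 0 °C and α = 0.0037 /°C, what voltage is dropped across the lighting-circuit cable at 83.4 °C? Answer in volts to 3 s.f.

ρ = 25.1 nΩ·m = 2.51×10^-8 Ω·m
A = 8.67 mm² = 8.670e-06 m²
R₍0₎ = ρL/A = (2.51×10^-8)(12.2)/(8.670e-06) = 0.03532 Ω
R₍83.4₎ = R₍0₎(1 + αΔT) = 0.03532 × (1 + 0.0037×83.4) = 0.04622 Ω
V = IR = 3.16 × 0.04622 = 0.146 V

0.146 V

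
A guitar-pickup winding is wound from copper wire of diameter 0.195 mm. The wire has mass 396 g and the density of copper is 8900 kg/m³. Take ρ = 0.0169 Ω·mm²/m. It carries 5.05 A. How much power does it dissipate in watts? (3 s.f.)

21500 W

ρ = 0.0169 Ω·mm²/m = 1.69×10^-8 Ω·m
A = π(d/2)² = π(9.7500e-05 m)² = 2.9865e-08 m²
L = m/(density·A) = 0.396/(8900×2.9865e-08) = 1490 m
R = ρL/A = (1.69×10^-8)(1490)/(2.9865e-08) = 843.1 Ω
P = I²R = (5.05)² × 843.1 = 21500 W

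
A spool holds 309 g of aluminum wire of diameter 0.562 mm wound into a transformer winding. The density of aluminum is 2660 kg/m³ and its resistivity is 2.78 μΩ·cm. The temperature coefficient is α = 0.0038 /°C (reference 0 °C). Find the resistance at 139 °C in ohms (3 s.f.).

ρ = 2.78 μΩ·cm = 2.78×10^-8 Ω·m
A = π(d/2)² = π(2.8100e-04 m)² = 2.4806e-07 m²
L = m/(density·A) = 0.309/(2660×2.4806e-07) = 468.3 m
R = ρL/A = (2.78×10^-8)(468.3)/(2.4806e-07) = 52.48 Ω
R(139 °C) = 52.48 × (1 + 0.0038×139) = 80.2 Ω

80.2 Ω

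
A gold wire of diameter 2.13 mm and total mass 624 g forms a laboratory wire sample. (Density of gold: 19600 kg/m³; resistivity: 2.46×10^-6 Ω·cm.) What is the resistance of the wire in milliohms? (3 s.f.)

ρ = 2.46×10^-6 Ω·cm = 2.46×10^-8 Ω·m
A = π(d/2)² = π(1.0650e-03 m)² = 3.5633e-06 m²
L = m/(density·A) = 0.624/(19600×3.5633e-06) = 8.935 m
R = ρL/A = (2.46×10^-8)(8.935)/(3.5633e-06) = 61.7 mΩ

61.7 mΩ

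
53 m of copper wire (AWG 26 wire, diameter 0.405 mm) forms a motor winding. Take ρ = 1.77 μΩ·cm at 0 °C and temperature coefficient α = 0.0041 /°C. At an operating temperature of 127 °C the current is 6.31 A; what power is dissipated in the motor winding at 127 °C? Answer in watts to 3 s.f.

441 W

ρ = 1.77 μΩ·cm = 1.77×10^-8 Ω·m
A = π(0.405/2 mm)² = π(2.0250e-04 m)² = 1.288e-07 m²
R₍0₎ = ρL/A = (1.77×10^-8)(53)/(1.288e-07) = 7.282 Ω
R₍127₎ = R₍0₎(1 + αΔT) = 7.282 × (1 + 0.0041×127) = 11.07 Ω
P = I²R = (6.31)² × 11.07 = 441 W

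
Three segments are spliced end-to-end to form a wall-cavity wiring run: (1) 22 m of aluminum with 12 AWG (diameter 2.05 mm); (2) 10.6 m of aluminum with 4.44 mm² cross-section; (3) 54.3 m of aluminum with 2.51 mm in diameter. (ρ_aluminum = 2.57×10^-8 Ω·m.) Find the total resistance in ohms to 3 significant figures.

Seg 1: A = π(2.05/2 mm)² = π(1.0250e-03 m)² = 3.301e-06 m²
R_1 = (2.57×10^-8)(22)/(3.301e-06) = 0.1713 Ω
Seg 2: A = 4.44 mm² = 4.440e-06 m²
R_2 = (2.57×10^-8)(10.6)/(4.440e-06) = 0.06136 Ω
Seg 3: A = π(d/2)² = π(1.2550e-03 m)² = 4.948e-06 m²
R_3 = (2.57×10^-8)(54.3)/(4.948e-06) = 0.282 Ω
R_total = R_1 + R_2 + R_3 = 0.515 Ω

0.515 Ω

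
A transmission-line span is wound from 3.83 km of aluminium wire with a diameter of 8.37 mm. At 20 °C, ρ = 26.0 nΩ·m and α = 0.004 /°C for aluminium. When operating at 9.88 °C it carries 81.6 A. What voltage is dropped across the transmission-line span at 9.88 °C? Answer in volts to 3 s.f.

142 V

ρ = 26.0 nΩ·m = 2.60×10^-8 Ω·m
A = π(d/2)² = π(4.1850e-03 m)² = 5.502e-05 m²
R₍20₎ = ρL/A = (2.60×10^-8)(3830)/(5.502e-05) = 1.81 Ω
R₍9.88₎ = R₍20₎(1 + αΔT) = 1.81 × (1 + 0.004×-10.1) = 1.737 Ω
V = IR = 81.6 × 1.737 = 142 V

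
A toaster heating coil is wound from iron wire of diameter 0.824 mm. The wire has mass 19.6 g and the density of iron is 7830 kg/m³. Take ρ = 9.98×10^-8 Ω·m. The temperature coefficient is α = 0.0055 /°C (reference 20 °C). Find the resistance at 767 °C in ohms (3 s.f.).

A = π(d/2)² = π(4.1200e-04 m)² = 5.3327e-07 m²
L = m/(density·A) = 0.0196/(7830×5.3327e-07) = 4.694 m
R = ρL/A = (9.98×10^-8)(4.694)/(5.3327e-07) = 0.8785 Ω
R(767 °C) = 0.8785 × (1 + 0.0055×747) = 4.49 Ω

4.49 Ω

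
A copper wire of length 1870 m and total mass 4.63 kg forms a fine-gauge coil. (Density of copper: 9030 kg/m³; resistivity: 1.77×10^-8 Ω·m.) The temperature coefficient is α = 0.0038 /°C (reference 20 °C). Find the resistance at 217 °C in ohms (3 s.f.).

A = m/(density·L) = 4.63/(9030×1870) = 2.7419e-07 m²
R = ρL/A = (1.77×10^-8)(1870)/(2.7419e-07) = 120.7 Ω
R(217 °C) = 120.7 × (1 + 0.0038×197) = 211 Ω

211 Ω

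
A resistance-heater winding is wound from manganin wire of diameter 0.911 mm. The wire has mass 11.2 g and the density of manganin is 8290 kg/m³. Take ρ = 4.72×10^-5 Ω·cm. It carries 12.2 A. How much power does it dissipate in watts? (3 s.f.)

223 W

ρ = 4.72×10^-5 Ω·cm = 4.72×10^-7 Ω·m
A = π(d/2)² = π(4.5550e-04 m)² = 6.5182e-07 m²
L = m/(density·A) = 0.0112/(8290×6.5182e-07) = 2.073 m
R = ρL/A = (4.72×10^-7)(2.073)/(6.5182e-07) = 1.501 Ω
P = I²R = (12.2)² × 1.501 = 223 W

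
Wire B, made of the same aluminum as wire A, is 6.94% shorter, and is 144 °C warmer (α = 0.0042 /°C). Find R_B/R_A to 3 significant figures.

R ∝ ρL/d² with ρ ∝ (1+αΔT), so R_B/R_A = (1 − 6.94/100) × (1 + 0.0042×144)
= 0.9306 × 1.605 = 1.49

1.49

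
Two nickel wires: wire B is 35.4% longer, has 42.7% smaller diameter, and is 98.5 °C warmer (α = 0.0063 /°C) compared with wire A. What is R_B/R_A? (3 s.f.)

R ∝ ρL/d² with ρ ∝ (1+αΔT), so R_B/R_A = (1 + 35.4/100) × (1 − 42.7/100)⁻² × (1 + 0.0063×98.5)
= 1.354 × 3.046 × 1.621 = 6.68

6.68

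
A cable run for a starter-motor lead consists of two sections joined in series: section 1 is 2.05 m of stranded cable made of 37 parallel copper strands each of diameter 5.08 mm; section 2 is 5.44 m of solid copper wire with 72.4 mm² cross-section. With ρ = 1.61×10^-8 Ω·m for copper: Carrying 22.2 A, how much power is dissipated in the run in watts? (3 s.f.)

0.618 W

Section 1: A_strand = π(2.5400e-03)² = 2.027e-05 m²; R₁ = ρL/(N·A_s) = (1.61×10^-8)(2.05)/(37×2.027e-05) = 4.401×10^-5 Ω
Section 2: A = 72.4 mm² = 7.240e-05 m²
R₂ = (1.61×10^-8)(5.44)/(7.240e-05) = 0.00121 Ω
R = R₁ + R₂ = 0.001254 Ω
P = I²R = (22.2)² × 0.001254 = 0.618 W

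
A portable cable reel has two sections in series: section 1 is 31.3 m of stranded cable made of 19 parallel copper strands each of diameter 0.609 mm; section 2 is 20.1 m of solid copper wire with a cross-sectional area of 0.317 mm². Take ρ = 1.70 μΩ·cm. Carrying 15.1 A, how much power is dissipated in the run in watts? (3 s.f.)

ρ = 1.70 μΩ·cm = 1.70×10^-8 Ω·m
Section 1: A_strand = π(3.0450e-04)² = 2.913e-07 m²; R₁ = ρL/(N·A_s) = (1.70×10^-8)(31.3)/(19×2.913e-07) = 0.09614 Ω
Section 2: A = 0.317 mm² = 3.170e-07 m²
R₂ = (1.70×10^-8)(20.1)/(3.170e-07) = 1.078 Ω
R = R₁ + R₂ = 1.174 Ω
P = I²R = (15.1)² × 1.174 = 268 W

268 W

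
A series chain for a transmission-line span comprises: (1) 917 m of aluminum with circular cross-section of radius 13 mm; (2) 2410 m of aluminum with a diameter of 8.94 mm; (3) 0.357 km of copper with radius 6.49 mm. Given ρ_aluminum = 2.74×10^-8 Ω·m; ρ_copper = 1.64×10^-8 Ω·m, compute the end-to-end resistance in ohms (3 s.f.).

Seg 1: A = πr² = π(1.3000e-02 m)² = 5.309e-04 m²
R_1 = (2.74×10^-8)(917)/(5.309e-04) = 0.04732 Ω
Seg 2: A = π(d/2)² = π(4.4700e-03 m)² = 6.277e-05 m²
R_2 = (2.74×10^-8)(2410)/(6.277e-05) = 1.052 Ω
Seg 3: A = πr² = π(6.4900e-03 m)² = 1.323e-04 m²
R_3 = (1.64×10^-8)(357)/(1.323e-04) = 0.04425 Ω
R_total = R_1 + R_2 + R_3 = 1.14 Ω

1.14 Ω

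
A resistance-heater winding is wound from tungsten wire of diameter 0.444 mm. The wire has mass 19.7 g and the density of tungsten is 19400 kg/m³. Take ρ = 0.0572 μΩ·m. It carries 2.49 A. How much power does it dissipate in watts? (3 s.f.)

ρ = 0.0572 μΩ·m = 5.72×10^-8 Ω·m
A = π(d/2)² = π(2.2200e-04 m)² = 1.5483e-07 m²
L = m/(density·A) = 0.0197/(19400×1.5483e-07) = 6.559 m
R = ρL/A = (5.72×10^-8)(6.559)/(1.5483e-07) = 2.423 Ω
P = I²R = (2.49)² × 2.423 = 15.0 W

15.0 W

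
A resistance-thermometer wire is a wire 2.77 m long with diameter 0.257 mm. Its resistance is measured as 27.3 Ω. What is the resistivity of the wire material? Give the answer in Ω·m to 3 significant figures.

A = π(d/2)² = π(1.2850e-04 m)² = 5.187e-08 m²
ρ = RA/L = (27.3)(5.187e-08)/(2.77) = 5.11×10^-7 Ω·m

5.11×10^-7 Ω·m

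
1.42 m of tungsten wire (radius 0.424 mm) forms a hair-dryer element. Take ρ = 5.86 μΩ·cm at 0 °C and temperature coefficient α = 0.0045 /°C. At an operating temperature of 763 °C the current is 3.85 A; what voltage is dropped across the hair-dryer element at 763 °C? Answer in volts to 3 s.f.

2.51 V

ρ = 5.86 μΩ·cm = 5.86×10^-8 Ω·m
A = πr² = π(4.2400e-04 m)² = 5.648e-07 m²
R₍0₎ = ρL/A = (5.86×10^-8)(1.42)/(5.648e-07) = 0.1473 Ω
R₍763₎ = R₍0₎(1 + αΔT) = 0.1473 × (1 + 0.0045×763) = 0.6532 Ω
V = IR = 3.85 × 0.6532 = 2.51 V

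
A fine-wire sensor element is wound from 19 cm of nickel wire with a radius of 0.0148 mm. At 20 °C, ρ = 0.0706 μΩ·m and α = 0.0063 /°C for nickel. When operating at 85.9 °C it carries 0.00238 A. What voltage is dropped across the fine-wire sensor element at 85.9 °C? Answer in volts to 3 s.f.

ρ = 0.0706 μΩ·m = 7.06×10^-8 Ω·m
A = πr² = π(1.4800e-05 m)² = 6.881e-10 m²
R₍20₎ = ρL/A = (7.06×10^-8)(0.19)/(6.881e-10) = 19.49 Ω
R₍85.9₎ = R₍20₎(1 + αΔT) = 19.49 × (1 + 0.0063×65.9) = 27.59 Ω
V = IR = 0.00238 × 27.59 = 0.0657 V

0.0657 V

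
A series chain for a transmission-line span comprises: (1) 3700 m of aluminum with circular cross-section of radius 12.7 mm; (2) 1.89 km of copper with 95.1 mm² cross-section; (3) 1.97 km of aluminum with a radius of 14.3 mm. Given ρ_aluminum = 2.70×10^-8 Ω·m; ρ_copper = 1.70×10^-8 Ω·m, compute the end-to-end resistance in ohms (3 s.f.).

Seg 1: A = πr² = π(1.2700e-02 m)² = 5.067e-04 m²
R_1 = (2.70×10^-8)(3700)/(5.067e-04) = 0.1972 Ω
Seg 2: A = 95.1 mm² = 9.510e-05 m²
R_2 = (1.70×10^-8)(1890)/(9.510e-05) = 0.3379 Ω
Seg 3: A = πr² = π(1.4300e-02 m)² = 6.424e-04 m²
R_3 = (2.70×10^-8)(1970)/(6.424e-04) = 0.0828 Ω
R_total = R_1 + R_2 + R_3 = 0.618 Ω

0.618 Ω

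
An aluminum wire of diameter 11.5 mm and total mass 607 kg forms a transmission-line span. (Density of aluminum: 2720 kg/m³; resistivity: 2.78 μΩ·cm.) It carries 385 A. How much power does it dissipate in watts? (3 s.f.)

ρ = 2.78 μΩ·cm = 2.78×10^-8 Ω·m
A = π(d/2)² = π(5.7500e-03 m)² = 1.0387e-04 m²
L = m/(density·A) = 607/(2720×1.0387e-04) = 2148 m
R = ρL/A = (2.78×10^-8)(2148)/(1.0387e-04) = 0.575 Ω
P = I²R = (385)² × 0.575 = 85200 W

85200 W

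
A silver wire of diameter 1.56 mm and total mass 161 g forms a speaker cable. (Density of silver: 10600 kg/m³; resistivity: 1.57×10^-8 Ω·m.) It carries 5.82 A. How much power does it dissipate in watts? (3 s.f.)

A = π(d/2)² = π(7.8000e-04 m)² = 1.9113e-06 m²
L = m/(density·A) = 0.161/(10600×1.9113e-06) = 7.947 m
R = ρL/A = (1.57×10^-8)(7.947)/(1.9113e-06) = 0.06527 Ω
P = I²R = (5.82)² × 0.06527 = 2.21 W

2.21 W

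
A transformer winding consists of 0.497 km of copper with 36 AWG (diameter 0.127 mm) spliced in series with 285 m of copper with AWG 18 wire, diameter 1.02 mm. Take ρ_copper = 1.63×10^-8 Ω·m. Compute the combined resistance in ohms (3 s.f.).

645 Ω

Segment 1: A = π(0.127/2 mm)² = π(6.3500e-05 m)² = 1.267e-08 m²
R₁ = ρL/A = (1.63×10^-8)(497)/(1.267e-08) = 639.5 Ω
Segment 2: A = π(1.02/2 mm)² = π(5.1000e-04 m)² = 8.171e-07 m²
R₂ = (1.63×10^-8)(285)/(8.171e-07) = 5.685 Ω
R = R₁ + R₂ = 645 Ω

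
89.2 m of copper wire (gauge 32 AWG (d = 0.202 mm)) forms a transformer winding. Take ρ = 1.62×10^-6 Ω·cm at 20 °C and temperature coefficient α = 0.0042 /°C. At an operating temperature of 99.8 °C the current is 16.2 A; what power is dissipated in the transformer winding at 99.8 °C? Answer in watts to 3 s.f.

15800 W

ρ = 1.62×10^-6 Ω·cm = 1.62×10^-8 Ω·m
A = π(0.202/2 mm)² = π(1.0100e-04 m)² = 3.205e-08 m²
R₍20₎ = ρL/A = (1.62×10^-8)(89.2)/(3.205e-08) = 45.09 Ω
R₍99.8₎ = R₍20₎(1 + αΔT) = 45.09 × (1 + 0.0042×79.8) = 60.2 Ω
P = I²R = (16.2)² × 60.2 = 15800 W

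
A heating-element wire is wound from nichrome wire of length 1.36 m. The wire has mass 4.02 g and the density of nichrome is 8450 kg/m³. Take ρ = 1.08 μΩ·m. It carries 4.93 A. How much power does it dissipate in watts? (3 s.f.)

ρ = 1.08 μΩ·m = 1.08×10^-6 Ω·m
A = m/(density·L) = 0.00402/(8450×1.36) = 3.4981e-07 m²
R = ρL/A = (1.08×10^-6)(1.36)/(3.4981e-07) = 4.199 Ω
P = I²R = (4.93)² × 4.199 = 102 W

102 W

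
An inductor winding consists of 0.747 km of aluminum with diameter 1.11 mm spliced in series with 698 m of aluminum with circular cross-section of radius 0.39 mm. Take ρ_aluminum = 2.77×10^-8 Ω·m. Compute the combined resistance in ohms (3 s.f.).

61.8 Ω

Segment 1: A = π(d/2)² = π(5.5500e-04 m)² = 9.677e-07 m²
R₁ = ρL/A = (2.77×10^-8)(747)/(9.677e-07) = 21.38 Ω
Segment 2: A = πr² = π(3.9000e-04 m)² = 4.778e-07 m²
R₂ = (2.77×10^-8)(698)/(4.778e-07) = 40.46 Ω
R = R₁ + R₂ = 61.8 Ω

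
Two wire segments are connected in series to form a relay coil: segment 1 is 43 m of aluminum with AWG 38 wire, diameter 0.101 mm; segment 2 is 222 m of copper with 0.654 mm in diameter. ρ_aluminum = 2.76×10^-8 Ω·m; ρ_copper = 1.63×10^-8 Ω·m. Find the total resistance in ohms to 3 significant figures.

Segment 1: A = π(0.101/2 mm)² = π(5.0500e-05 m)² = 8.012e-09 m²
R₁ = ρL/A = (2.76×10^-8)(43)/(8.012e-09) = 148.1 Ω
Segment 2: A = π(d/2)² = π(3.2700e-04 m)² = 3.359e-07 m²
R₂ = (1.63×10^-8)(222)/(3.359e-07) = 10.77 Ω
R = R₁ + R₂ = 159 Ω

159 Ω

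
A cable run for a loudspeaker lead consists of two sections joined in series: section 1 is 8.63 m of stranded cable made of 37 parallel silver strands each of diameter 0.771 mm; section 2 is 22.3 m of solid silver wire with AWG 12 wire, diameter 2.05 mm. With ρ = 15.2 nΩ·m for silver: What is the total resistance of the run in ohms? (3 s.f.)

ρ = 15.2 nΩ·m = 1.52×10^-8 Ω·m
Section 1: A_strand = π(3.8550e-04)² = 4.669e-07 m²; R₁ = ρL/(N·A_s) = (1.52×10^-8)(8.63)/(37×4.669e-07) = 0.007594 Ω
Section 2: A = π(2.05/2 mm)² = π(1.0250e-03 m)² = 3.301e-06 m²
R₂ = (1.52×10^-8)(22.3)/(3.301e-06) = 0.1027 Ω
R = R₁ + R₂ = 0.110 Ω

0.110 Ω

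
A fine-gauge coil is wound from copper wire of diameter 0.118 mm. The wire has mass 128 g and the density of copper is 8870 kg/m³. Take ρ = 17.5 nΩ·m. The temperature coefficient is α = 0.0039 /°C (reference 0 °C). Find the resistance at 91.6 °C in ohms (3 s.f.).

ρ = 17.5 nΩ·m = 1.75×10^-8 Ω·m
A = π(d/2)² = π(5.9000e-05 m)² = 1.0936e-08 m²
L = m/(density·A) = 0.128/(8870×1.0936e-08) = 1320 m
R = ρL/A = (1.75×10^-8)(1320)/(1.0936e-08) = 2112 Ω
R(91.6 °C) = 2112 × (1 + 0.0039×91.6) = 2870 Ω

2870 Ω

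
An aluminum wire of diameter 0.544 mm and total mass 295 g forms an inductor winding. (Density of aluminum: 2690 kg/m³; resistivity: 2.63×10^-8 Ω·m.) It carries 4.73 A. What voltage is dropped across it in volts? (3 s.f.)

A = π(d/2)² = π(2.7200e-04 m)² = 2.3243e-07 m²
L = m/(density·A) = 0.295/(2690×2.3243e-07) = 471.8 m
R = ρL/A = (2.63×10^-8)(471.8)/(2.3243e-07) = 53.39 Ω
V = IR = 4.73 × 53.39 = 253 V

253 V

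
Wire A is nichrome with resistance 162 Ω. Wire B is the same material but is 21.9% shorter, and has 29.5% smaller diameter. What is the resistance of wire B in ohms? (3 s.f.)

255 Ω

R ∝ L/d², so R_B/R_A = (1 − 21.9/100) × (1 − 29.5/100)⁻²
= 0.781 × 2.012 = 1.571
R_B = 1.571 × 162 = 255 Ω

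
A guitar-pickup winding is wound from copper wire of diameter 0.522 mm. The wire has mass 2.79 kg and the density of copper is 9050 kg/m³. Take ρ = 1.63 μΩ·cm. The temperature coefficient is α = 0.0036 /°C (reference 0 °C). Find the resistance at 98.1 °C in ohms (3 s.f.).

ρ = 1.63 μΩ·cm = 1.63×10^-8 Ω·m
A = π(d/2)² = π(2.6100e-04 m)² = 2.1401e-07 m²
L = m/(density·A) = 2.79/(9050×2.1401e-07) = 1441 m
R = ρL/A = (1.63×10^-8)(1441)/(2.1401e-07) = 109.7 Ω
R(98.1 °C) = 109.7 × (1 + 0.0036×98.1) = 148 Ω

148 Ω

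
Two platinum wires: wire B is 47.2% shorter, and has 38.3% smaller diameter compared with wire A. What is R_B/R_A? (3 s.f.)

1.39

R ∝ L/d², so R_B/R_A = (1 − 47.2/100) × (1 − 38.3/100)⁻²
= 0.528 × 2.627 = 1.39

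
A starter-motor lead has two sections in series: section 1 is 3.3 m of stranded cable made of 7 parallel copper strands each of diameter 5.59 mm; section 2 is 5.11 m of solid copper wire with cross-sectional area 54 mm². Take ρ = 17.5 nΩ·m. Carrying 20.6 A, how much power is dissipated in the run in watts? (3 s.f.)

0.845 W

ρ = 17.5 nΩ·m = 1.75×10^-8 Ω·m
Section 1: A_strand = π(2.7950e-03)² = 2.454e-05 m²; R₁ = ρL/(N·A_s) = (1.75×10^-8)(3.3)/(7×2.454e-05) = 3.362×10^-4 Ω
Section 2: A = 54 mm² = 5.400e-05 m²
R₂ = (1.75×10^-8)(5.11)/(5.400e-05) = 0.001656 Ω
R = R₁ + R₂ = 0.001992 Ω
P = I²R = (20.6)² × 0.001992 = 0.845 W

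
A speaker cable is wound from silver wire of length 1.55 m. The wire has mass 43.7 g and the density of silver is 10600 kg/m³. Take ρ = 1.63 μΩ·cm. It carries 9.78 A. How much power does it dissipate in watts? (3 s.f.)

0.909 W

ρ = 1.63 μΩ·cm = 1.63×10^-8 Ω·m
A = m/(density·L) = 0.0437/(10600×1.55) = 2.6598e-06 m²
R = ρL/A = (1.63×10^-8)(1.55)/(2.6598e-06) = 0.009499 Ω
P = I²R = (9.78)² × 0.009499 = 0.909 W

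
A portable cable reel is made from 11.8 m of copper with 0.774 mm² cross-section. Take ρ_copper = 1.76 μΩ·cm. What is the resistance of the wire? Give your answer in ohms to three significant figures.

ρ = 1.76 μΩ·cm = 1.76×10^-8 Ω·m
A = 0.774 mm² = 7.740e-07 m²
R = ρL/A = (1.76×10^-8)(11.8 m)/(7.740e-07 m²) = 0.268 Ω

0.268 Ω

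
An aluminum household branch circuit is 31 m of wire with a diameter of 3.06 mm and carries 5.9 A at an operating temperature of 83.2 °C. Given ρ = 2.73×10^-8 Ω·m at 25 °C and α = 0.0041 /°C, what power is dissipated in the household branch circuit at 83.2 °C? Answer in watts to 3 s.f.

4.96 W

A = π(d/2)² = π(1.5300e-03 m)² = 7.354e-06 m²
R₍25₎ = ρL/A = (2.73×10^-8)(31)/(7.354e-06) = 0.1151 Ω
R₍83.2₎ = R₍25₎(1 + αΔT) = 0.1151 × (1 + 0.0041×58.2) = 0.1425 Ω
P = I²R = (5.9)² × 0.1425 = 4.96 W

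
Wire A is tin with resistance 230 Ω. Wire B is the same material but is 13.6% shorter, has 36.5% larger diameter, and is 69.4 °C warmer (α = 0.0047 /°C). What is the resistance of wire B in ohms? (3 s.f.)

R ∝ ρL/d² with ρ ∝ (1+αΔT), so R_B/R_A = (1 − 13.6/100) × (1 + 36.5/100)⁻² × (1 + 0.0047×69.4)
= 0.864 × 0.5367 × 1.326 = 0.615
R_B = 0.615 × 230 = 141 Ω

141 Ω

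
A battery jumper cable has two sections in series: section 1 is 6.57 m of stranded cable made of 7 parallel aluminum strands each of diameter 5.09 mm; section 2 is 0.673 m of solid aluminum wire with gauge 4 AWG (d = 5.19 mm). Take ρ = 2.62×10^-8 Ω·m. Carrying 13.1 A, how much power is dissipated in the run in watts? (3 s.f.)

Section 1: A_strand = π(2.5450e-03)² = 2.035e-05 m²; R₁ = ρL/(N·A_s) = (2.62×10^-8)(6.57)/(7×2.035e-05) = 0.001208 Ω
Section 2: A = π(5.19/2 mm)² = π(2.5950e-03 m)² = 2.116e-05 m²
R₂ = (2.62×10^-8)(0.673)/(2.116e-05) = 8.335×10^-4 Ω
R = R₁ + R₂ = 0.002042 Ω
P = I²R = (13.1)² × 0.002042 = 0.350 W

0.350 W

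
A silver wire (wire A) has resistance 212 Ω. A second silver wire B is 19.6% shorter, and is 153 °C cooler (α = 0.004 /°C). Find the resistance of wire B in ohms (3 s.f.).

66.1 Ω

R ∝ ρL/d² with ρ ∝ (1+αΔT), so R_B/R_A = (1 − 19.6/100) × (1 − 0.004×153)
= 0.804 × 0.388 = 0.312
R_B = 0.312 × 212 = 66.1 Ω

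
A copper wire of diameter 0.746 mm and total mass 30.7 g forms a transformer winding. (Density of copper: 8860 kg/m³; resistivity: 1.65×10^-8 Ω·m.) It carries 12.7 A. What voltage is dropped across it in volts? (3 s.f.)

3.80 V

A = π(d/2)² = π(3.7300e-04 m)² = 4.3709e-07 m²
L = m/(density·A) = 0.0307/(8860×4.3709e-07) = 7.928 m
R = ρL/A = (1.65×10^-8)(7.928)/(4.3709e-07) = 0.2993 Ω
V = IR = 12.7 × 0.2993 = 3.80 V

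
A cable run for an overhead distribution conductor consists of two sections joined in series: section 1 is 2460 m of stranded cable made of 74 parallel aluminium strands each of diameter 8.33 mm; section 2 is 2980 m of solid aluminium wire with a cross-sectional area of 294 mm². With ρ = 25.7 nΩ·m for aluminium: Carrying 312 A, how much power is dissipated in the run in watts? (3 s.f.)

26900 W

ρ = 25.7 nΩ·m = 2.57×10^-8 Ω·m
Section 1: A_strand = π(4.1650e-03)² = 5.450e-05 m²; R₁ = ρL/(N·A_s) = (2.57×10^-8)(2460)/(74×5.450e-05) = 0.01568 Ω
Section 2: A = 294 mm² = 2.940e-04 m²
R₂ = (2.57×10^-8)(2980)/(2.940e-04) = 0.2605 Ω
R = R₁ + R₂ = 0.2762 Ω
P = I²R = (312)² × 0.2762 = 26900 W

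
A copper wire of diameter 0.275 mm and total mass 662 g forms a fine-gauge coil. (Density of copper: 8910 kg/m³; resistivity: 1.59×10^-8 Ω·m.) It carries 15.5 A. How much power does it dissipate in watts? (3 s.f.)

A = π(d/2)² = π(1.3750e-04 m)² = 5.9396e-08 m²
L = m/(density·A) = 0.662/(8910×5.9396e-08) = 1251 m
R = ρL/A = (1.59×10^-8)(1251)/(5.9396e-08) = 334.9 Ω
P = I²R = (15.5)² × 334.9 = 80500 W

80500 W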